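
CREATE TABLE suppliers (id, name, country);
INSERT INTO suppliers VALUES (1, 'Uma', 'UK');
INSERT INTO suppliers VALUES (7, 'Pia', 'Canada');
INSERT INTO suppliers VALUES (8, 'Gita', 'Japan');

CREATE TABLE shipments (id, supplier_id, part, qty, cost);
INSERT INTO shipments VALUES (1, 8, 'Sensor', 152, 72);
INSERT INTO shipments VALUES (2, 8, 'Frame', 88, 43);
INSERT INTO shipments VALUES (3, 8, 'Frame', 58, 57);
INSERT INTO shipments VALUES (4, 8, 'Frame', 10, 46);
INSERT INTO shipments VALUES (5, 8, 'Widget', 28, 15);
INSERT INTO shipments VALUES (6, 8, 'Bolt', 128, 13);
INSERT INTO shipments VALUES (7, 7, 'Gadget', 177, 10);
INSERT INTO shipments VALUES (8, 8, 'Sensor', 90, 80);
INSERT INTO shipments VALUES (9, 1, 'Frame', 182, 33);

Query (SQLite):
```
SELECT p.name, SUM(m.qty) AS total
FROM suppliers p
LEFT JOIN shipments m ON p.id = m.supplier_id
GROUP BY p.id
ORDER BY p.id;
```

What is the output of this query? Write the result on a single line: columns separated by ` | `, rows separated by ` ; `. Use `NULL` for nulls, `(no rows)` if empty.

Uma | 182 ; Pia | 177 ; Gita | 554

LEFT JOIN keeps every suppliers row; unmatched ones get NULL for shipments columns.
Group by suppliers.id and compute SUM(m.qty). SUM over an all-NULL group is NULL.
  1: ids {9} → SUM(m.qty)=182
  7: ids {7} → SUM(m.qty)=177
  8: ids {1, 2, 3, 4, 5, 6, 8} → SUM(m.qty)=554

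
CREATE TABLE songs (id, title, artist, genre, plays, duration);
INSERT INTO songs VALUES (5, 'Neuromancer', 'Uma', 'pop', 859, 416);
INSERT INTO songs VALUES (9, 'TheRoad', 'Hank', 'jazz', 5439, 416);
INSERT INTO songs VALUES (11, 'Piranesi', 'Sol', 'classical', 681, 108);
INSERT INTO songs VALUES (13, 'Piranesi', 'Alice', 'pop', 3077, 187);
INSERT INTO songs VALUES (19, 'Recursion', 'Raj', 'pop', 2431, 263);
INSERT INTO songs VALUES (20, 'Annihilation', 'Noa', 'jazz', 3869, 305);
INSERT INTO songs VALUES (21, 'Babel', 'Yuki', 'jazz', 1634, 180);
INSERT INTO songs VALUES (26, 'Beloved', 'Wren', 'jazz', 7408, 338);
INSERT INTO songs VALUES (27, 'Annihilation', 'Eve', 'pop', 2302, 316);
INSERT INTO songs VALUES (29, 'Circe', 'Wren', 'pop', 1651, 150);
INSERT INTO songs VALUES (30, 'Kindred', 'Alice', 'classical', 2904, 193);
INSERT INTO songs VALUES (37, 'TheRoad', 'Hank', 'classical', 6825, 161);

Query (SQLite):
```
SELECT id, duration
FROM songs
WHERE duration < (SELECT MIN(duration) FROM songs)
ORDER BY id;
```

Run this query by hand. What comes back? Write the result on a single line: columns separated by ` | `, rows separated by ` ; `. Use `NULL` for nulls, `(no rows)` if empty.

(no rows)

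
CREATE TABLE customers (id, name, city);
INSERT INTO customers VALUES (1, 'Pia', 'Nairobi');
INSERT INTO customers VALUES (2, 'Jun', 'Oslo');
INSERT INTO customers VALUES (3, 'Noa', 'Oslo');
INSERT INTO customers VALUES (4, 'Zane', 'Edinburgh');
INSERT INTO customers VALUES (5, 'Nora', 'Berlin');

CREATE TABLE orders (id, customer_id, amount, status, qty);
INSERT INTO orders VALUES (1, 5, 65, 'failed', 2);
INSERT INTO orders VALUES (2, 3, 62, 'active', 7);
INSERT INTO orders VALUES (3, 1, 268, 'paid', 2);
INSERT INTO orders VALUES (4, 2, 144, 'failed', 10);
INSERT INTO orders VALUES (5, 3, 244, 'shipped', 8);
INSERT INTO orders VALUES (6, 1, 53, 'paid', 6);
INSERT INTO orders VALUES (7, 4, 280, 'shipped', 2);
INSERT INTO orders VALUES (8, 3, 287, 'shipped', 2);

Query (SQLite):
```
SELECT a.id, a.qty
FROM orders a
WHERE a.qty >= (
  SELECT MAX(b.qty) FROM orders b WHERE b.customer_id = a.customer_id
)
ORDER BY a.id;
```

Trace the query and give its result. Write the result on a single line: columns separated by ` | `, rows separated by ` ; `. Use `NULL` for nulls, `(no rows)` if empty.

For each orders row a, compute MAX(qty) over rows sharing a.customer_id.
Keep row a if a.qty >= that per-group MAX.
  customer_id=1: MAX(qty) = 6
  customer_id=2: MAX(qty) = 10
  customer_id=3: MAX(qty) = 8
  customer_id=4: MAX(qty) = 2
  customer_id=5: MAX(qty) = 2

1 | 2 ; 4 | 10 ; 5 | 8 ; 6 | 6 ; 7 | 2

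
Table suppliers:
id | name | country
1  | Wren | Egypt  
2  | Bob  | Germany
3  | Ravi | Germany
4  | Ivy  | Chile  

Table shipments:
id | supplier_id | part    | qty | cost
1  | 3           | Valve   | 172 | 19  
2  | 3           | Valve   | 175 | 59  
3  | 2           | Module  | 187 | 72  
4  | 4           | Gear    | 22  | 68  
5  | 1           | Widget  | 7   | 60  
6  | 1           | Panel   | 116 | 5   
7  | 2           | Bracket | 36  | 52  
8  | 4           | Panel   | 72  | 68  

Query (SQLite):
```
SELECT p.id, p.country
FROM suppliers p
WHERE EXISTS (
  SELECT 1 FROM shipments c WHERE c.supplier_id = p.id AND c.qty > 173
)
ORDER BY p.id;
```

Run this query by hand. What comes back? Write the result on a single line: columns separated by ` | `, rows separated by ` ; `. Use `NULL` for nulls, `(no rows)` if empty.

2 | Germany ; 3 | Germany

For each suppliers row, check whether any shipments with matching supplier_id has qty > 173.
Keep rows where that is true.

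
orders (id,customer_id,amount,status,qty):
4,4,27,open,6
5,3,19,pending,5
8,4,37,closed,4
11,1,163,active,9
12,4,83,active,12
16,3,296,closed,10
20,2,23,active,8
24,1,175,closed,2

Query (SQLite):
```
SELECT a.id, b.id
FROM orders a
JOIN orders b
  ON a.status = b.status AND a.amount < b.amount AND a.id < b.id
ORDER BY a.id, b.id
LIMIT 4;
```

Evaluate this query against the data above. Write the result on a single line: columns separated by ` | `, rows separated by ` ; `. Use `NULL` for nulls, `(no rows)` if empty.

8 | 16 ; 8 | 24

Pairs (a,b) with same status, a.amount < b.amount, a.id < b.id.
status groups: active:{11,12,20} closed:{8,16,24} open:{4} pending:{5}
Ordered by (a.id, b.id); first 4.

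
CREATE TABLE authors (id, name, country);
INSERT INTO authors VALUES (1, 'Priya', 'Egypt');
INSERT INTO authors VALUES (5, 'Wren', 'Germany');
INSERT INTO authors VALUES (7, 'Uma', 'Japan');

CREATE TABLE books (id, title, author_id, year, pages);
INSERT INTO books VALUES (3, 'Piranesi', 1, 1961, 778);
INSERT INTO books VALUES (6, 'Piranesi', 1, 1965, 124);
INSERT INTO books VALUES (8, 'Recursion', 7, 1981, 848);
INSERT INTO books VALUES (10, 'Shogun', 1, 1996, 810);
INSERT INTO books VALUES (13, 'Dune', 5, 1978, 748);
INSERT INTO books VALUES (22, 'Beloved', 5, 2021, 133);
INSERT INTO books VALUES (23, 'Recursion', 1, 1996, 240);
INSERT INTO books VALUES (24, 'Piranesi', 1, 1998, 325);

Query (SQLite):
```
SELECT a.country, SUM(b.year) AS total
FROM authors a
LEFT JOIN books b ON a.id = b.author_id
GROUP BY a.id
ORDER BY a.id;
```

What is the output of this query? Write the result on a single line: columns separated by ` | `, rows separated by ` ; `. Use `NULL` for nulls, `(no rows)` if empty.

Egypt | 9916 ; Germany | 3999 ; Japan | 1981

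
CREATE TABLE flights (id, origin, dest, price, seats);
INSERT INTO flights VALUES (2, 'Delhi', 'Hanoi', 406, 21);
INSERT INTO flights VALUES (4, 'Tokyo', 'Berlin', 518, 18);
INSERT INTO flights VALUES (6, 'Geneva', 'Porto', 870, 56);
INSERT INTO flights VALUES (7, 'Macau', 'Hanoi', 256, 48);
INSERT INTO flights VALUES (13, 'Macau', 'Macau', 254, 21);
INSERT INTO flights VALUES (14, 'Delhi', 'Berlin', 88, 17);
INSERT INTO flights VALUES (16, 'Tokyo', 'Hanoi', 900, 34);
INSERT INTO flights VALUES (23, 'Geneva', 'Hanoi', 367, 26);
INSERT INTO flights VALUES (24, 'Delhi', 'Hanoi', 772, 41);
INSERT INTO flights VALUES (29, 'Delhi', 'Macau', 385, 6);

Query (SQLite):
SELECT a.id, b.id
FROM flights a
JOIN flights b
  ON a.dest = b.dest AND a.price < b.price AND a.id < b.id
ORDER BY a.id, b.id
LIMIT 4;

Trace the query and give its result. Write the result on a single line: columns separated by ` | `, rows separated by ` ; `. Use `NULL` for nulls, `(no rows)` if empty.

2 | 16 ; 2 | 24 ; 7 | 16 ; 7 | 23

Pairs (a,b) with same dest, a.price < b.price, a.id < b.id.
dest groups: Berlin:{4,14} Hanoi:{2,7,16,23,24} Macau:{13,29} Porto:{6}
Ordered by (a.id, b.id); first 4.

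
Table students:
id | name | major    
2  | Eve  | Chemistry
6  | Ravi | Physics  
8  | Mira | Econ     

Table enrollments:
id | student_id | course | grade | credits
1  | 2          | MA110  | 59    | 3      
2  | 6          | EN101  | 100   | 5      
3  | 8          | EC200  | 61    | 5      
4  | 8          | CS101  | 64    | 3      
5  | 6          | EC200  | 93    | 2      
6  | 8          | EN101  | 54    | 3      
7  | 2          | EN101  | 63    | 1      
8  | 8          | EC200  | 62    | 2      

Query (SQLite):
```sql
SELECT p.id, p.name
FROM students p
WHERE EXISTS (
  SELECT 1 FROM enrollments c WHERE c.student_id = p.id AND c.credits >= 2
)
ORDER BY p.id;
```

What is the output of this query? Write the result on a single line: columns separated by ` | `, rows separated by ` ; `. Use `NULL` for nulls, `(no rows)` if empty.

For each students row, check whether any enrollments with matching student_id has credits >= 2.
Keep rows where that is true.

2 | Eve ; 6 | Ravi ; 8 | Mira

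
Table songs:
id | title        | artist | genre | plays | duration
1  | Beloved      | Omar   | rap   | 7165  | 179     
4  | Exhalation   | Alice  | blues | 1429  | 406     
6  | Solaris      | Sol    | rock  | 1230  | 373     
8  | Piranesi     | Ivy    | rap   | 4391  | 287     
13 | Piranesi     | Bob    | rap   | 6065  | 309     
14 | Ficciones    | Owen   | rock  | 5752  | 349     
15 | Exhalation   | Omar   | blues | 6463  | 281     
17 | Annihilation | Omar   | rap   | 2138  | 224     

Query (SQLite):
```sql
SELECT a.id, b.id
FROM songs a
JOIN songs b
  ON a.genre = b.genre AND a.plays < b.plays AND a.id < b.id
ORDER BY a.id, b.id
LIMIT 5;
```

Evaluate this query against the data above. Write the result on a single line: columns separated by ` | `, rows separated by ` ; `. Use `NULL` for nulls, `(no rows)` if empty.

Pairs (a,b) with same genre, a.plays < b.plays, a.id < b.id.
genre groups: blues:{4,15} rap:{1,8,13,17} rock:{6,14}
Ordered by (a.id, b.id); first 5.

4 | 15 ; 6 | 14 ; 8 | 13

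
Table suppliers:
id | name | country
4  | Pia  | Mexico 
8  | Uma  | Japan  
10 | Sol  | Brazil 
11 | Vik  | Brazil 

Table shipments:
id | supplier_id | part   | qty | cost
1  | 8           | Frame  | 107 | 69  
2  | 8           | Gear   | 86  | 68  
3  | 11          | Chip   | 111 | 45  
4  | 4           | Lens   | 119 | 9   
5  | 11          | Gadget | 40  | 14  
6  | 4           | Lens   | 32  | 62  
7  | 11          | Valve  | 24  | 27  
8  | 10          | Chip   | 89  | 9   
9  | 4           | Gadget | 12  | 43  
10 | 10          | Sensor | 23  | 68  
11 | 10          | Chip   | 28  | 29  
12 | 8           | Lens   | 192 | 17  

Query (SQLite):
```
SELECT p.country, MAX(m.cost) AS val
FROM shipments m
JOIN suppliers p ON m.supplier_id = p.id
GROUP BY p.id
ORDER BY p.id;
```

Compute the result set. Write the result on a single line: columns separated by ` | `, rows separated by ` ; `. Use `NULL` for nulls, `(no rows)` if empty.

Join each shipments row to its suppliers via supplier_id.
Group joined rows by suppliers.id; compute MAX(m.cost) per group.
  4: ids {4, 6, 9} → MAX(m.cost)=62
  8: ids {1, 2, 12} → MAX(m.cost)=69
  10: ids {8, 10, 11} → MAX(m.cost)=68
  11: ids {3, 5, 7} → MAX(m.cost)=45

Mexico | 62 ; Japan | 69 ; Brazil | 68 ; Brazil | 45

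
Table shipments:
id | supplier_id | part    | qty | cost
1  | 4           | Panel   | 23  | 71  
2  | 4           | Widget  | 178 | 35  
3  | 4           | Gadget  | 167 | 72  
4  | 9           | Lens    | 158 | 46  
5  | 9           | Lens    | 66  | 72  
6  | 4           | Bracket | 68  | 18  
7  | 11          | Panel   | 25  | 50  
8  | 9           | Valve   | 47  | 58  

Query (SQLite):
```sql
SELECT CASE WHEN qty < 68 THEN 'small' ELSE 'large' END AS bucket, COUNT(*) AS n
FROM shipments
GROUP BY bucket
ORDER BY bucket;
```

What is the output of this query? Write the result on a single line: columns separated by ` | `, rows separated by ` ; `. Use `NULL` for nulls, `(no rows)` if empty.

Bucket rows by qty < 68 → 'small' else 'large'; count each bucket.

large | 4 ; small | 4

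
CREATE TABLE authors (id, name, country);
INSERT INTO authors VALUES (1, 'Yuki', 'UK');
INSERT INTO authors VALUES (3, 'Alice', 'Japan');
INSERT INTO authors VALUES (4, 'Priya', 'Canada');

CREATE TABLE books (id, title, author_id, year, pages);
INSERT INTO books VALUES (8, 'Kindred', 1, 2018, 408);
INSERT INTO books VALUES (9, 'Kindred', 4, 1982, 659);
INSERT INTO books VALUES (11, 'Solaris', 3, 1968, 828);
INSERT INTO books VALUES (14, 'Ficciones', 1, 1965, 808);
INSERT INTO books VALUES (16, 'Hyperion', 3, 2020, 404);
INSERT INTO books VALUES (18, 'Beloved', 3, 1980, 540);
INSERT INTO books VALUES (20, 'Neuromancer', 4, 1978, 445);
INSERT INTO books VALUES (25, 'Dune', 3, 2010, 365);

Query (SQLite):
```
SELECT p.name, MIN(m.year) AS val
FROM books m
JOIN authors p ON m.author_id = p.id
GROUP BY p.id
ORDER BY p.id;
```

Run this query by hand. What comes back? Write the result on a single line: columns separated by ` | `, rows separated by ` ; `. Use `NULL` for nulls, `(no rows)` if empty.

Join each books row to its authors via author_id.
Group joined rows by authors.id; compute MIN(m.year) per group.
  1: ids {8, 14} → MIN(m.year)=1965
  3: ids {11, 16, 18, 25} → MIN(m.year)=1968
  4: ids {9, 20} → MIN(m.year)=1978

Yuki | 1965 ; Alice | 1968 ; Priya | 1978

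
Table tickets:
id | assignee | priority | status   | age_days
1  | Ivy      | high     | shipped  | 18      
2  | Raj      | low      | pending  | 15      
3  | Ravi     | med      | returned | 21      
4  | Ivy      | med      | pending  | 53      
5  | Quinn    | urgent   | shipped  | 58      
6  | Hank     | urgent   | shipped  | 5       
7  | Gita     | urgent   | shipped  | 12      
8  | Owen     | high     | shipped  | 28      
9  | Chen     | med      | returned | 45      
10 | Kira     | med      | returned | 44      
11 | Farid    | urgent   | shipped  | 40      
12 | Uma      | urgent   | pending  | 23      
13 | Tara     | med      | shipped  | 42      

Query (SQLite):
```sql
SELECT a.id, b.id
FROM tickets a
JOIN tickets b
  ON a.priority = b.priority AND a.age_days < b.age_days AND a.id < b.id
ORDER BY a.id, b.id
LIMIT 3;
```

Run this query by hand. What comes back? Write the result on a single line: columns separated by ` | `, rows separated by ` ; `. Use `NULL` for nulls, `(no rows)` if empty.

Pairs (a,b) with same priority, a.age_days < b.age_days, a.id < b.id.
priority groups: high:{1,8} low:{2} med:{3,4,9,10,13} urgent:{5,6,7,11,12}
Ordered by (a.id, b.id); first 3.

1 | 8 ; 3 | 4 ; 3 | 9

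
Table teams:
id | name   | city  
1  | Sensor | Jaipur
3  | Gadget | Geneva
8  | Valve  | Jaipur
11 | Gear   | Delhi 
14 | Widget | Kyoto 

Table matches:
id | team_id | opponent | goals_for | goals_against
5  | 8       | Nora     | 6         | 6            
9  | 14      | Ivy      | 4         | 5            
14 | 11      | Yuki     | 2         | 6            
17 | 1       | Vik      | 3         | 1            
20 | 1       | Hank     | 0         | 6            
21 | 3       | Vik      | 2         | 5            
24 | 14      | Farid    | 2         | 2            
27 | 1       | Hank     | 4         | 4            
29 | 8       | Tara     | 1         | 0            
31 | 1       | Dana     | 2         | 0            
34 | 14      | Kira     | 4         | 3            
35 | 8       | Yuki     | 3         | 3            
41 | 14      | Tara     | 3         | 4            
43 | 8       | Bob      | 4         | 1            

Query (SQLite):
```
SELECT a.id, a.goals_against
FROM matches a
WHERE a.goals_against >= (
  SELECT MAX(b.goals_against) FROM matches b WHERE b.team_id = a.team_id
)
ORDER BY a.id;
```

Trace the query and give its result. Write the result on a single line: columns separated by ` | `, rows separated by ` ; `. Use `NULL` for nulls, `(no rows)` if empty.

For each matches row a, compute MAX(goals_against) over rows sharing a.team_id.
Keep row a if a.goals_against >= that per-group MAX.
  team_id=1: MAX(goals_against) = 6
  team_id=3: MAX(goals_against) = 5
  team_id=8: MAX(goals_against) = 6
  team_id=11: MAX(goals_against) = 6
  team_id=14: MAX(goals_against) = 5

5 | 6 ; 9 | 5 ; 14 | 6 ; 20 | 6 ; 21 | 5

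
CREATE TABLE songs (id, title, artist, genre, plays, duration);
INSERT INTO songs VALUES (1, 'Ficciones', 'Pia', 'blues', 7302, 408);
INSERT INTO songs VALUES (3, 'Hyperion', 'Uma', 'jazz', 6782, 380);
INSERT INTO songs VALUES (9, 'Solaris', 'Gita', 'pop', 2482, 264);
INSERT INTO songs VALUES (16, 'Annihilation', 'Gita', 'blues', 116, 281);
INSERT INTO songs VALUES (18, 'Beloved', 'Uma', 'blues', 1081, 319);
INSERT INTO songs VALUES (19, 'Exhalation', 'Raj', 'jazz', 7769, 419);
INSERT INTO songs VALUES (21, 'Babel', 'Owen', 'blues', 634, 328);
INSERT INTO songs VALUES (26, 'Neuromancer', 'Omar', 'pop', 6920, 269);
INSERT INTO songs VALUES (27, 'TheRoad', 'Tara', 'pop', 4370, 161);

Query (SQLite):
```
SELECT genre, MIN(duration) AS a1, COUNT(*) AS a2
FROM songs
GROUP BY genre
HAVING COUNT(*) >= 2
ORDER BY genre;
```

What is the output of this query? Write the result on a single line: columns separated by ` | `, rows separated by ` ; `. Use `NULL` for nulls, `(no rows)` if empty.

blues | 281 | 4 ; jazz | 380 | 2 ; pop | 161 | 3

Group songs by genre.
Per group compute: MIN(duration), COUNT(*).
HAVING: drop groups with fewer than 2 rows.
  blues: ids {1, 16, 18, 21} → MIN(duration)=281, COUNT(*)=4
  jazz: ids {3, 19} → MIN(duration)=380, COUNT(*)=2
  pop: ids {9, 26, 27} → MIN(duration)=161, COUNT(*)=3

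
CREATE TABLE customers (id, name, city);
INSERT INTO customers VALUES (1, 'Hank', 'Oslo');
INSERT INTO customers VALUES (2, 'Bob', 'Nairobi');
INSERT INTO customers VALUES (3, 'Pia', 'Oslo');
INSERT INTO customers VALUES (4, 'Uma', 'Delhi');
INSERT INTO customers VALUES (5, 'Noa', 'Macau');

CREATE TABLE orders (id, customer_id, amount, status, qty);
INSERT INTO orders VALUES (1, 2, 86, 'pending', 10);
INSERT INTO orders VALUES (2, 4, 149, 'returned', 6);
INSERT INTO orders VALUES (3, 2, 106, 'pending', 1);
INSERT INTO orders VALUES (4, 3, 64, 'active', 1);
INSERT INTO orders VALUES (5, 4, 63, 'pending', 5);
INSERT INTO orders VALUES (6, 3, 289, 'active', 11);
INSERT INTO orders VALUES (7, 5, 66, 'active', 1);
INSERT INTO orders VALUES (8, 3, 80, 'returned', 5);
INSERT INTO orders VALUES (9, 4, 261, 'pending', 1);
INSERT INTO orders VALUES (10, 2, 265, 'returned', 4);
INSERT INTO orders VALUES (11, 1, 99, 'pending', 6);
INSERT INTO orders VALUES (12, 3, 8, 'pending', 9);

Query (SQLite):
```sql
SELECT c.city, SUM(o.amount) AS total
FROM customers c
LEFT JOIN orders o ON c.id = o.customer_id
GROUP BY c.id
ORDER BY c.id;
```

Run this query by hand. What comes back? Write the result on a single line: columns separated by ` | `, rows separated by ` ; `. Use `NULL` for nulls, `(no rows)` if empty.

LEFT JOIN keeps every customers row; unmatched ones get NULL for orders columns.
Group by customers.id and compute SUM(o.amount). SUM over an all-NULL group is NULL.
  1: ids {11} → SUM(o.amount)=99
  2: ids {1, 3, 10} → SUM(o.amount)=457
  3: ids {4, 6, 8, 12} → SUM(o.amount)=441
  4: ids {2, 5, 9} → SUM(o.amount)=473
  5: ids {7} → SUM(o.amount)=66

Oslo | 99 ; Nairobi | 457 ; Oslo | 441 ; Delhi | 473 ; Macau | 66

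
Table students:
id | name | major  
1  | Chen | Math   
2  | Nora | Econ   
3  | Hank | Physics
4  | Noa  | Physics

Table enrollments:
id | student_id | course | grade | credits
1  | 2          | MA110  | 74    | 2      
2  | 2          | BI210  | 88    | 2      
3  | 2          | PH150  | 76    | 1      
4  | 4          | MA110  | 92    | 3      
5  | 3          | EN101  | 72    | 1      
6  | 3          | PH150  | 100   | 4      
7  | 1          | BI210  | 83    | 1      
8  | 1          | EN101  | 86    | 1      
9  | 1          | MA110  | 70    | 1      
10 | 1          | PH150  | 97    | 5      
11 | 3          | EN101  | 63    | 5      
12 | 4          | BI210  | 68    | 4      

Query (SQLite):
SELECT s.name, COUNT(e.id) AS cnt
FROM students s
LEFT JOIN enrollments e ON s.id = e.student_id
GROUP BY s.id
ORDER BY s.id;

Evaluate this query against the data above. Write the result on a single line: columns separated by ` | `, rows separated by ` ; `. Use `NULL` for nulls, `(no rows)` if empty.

LEFT JOIN keeps every students row; unmatched ones get NULL for enrollments columns.
Group by students.id and compute COUNT(e.id). COUNT(col) of an all-NULL group is 0.
  1: ids {7, 8, 9, 10} → COUNT(e.id)=4
  2: ids {1, 2, 3} → COUNT(e.id)=3
  3: ids {5, 6, 11} → COUNT(e.id)=3
  4: ids {4, 12} → COUNT(e.id)=2

Chen | 4 ; Nora | 3 ; Hank | 3 ; Noa | 2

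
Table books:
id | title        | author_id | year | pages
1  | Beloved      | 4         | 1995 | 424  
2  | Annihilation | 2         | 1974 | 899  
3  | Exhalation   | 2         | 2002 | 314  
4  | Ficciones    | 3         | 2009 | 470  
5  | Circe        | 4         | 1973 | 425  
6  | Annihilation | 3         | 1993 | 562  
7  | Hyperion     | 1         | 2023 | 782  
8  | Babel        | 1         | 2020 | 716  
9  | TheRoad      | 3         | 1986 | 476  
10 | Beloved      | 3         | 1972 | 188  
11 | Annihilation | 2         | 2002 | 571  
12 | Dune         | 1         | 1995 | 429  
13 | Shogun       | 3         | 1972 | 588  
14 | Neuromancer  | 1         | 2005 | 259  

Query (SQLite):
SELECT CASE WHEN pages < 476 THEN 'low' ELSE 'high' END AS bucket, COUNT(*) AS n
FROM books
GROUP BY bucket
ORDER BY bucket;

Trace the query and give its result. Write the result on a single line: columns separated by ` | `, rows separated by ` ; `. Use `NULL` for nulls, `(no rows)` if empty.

Bucket rows by pages < 476 → 'low' else 'high'; count each bucket.

high | 7 ; low | 7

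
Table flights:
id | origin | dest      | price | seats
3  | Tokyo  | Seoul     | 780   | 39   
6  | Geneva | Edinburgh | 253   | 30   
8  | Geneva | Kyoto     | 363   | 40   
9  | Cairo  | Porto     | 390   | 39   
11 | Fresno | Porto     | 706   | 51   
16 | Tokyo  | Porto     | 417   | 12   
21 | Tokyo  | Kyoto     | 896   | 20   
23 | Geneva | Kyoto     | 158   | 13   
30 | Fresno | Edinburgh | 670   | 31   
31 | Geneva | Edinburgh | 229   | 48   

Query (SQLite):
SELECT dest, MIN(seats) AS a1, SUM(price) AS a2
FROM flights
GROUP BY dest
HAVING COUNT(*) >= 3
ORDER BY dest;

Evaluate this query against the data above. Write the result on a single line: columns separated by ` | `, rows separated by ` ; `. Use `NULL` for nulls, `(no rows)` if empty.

Group flights by dest.
Per group compute: MIN(seats), SUM(price).
HAVING: drop groups with fewer than 3 rows.
  Edinburgh: ids {6, 30, 31} → MIN(seats)=30, SUM(price)=1152
  Kyoto: ids {8, 21, 23} → MIN(seats)=13, SUM(price)=1417
  Porto: ids {9, 11, 16} → MIN(seats)=12, SUM(price)=1513
  Seoul: ids {3} → MIN(seats)=39, SUM(price)=780

Edinburgh | 30 | 1152 ; Kyoto | 13 | 1417 ; Porto | 12 | 1513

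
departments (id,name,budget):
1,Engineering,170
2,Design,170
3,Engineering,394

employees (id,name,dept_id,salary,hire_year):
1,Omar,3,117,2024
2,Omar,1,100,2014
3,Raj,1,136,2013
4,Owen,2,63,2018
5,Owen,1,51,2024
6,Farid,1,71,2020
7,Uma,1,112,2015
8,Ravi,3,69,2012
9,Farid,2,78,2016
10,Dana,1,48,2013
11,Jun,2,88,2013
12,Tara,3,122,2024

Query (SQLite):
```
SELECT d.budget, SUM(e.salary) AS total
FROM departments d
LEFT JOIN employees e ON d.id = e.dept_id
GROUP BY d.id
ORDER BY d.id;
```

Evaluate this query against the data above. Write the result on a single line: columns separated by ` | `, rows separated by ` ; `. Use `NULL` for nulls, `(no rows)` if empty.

LEFT JOIN keeps every departments row; unmatched ones get NULL for employees columns.
Group by departments.id and compute SUM(e.salary). SUM over an all-NULL group is NULL.
  1: ids {2, 3, 5, 6, 7, 10} → SUM(e.salary)=518
  2: ids {4, 9, 11} → SUM(e.salary)=229
  3: ids {1, 8, 12} → SUM(e.salary)=308

170 | 518 ; 170 | 229 ; 394 | 308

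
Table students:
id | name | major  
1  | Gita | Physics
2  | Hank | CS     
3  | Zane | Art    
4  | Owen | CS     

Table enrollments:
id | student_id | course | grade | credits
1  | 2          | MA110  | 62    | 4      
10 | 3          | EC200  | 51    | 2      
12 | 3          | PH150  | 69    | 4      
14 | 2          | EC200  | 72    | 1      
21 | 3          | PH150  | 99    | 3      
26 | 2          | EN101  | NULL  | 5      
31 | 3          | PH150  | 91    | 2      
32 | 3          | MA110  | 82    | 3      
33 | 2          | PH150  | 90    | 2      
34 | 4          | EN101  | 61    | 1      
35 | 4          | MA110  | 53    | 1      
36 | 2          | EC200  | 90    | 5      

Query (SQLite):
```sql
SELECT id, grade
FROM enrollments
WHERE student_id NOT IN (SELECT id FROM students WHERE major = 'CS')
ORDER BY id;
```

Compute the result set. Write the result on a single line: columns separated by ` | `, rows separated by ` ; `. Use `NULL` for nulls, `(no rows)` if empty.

10 | 51 ; 12 | 69 ; 21 | 99 ; 31 | 91 ; 32 | 82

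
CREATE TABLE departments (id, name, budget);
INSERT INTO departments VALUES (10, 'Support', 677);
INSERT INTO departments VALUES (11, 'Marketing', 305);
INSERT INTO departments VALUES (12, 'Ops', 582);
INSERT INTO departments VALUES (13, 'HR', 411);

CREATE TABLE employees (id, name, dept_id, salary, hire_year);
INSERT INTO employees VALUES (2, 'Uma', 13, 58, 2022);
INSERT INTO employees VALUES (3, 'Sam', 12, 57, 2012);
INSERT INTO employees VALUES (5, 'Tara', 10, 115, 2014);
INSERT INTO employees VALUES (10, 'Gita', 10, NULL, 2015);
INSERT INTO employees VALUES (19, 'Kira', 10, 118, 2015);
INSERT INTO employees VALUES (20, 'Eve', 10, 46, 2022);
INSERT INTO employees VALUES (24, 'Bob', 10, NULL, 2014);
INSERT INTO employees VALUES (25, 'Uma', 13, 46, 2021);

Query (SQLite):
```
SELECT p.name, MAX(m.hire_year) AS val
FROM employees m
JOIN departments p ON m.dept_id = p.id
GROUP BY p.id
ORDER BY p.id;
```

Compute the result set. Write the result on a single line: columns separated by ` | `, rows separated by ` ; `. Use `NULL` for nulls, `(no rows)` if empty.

Join each employees row to its departments via dept_id.
Group joined rows by departments.id; compute MAX(m.hire_year) per group.
  10: ids {5, 10, 19, 20, 24} → MAX(m.hire_year)=2022
  12: ids {3} → MAX(m.hire_year)=2012
  13: ids {2, 25} → MAX(m.hire_year)=2022

Support | 2022 ; Ops | 2012 ; HR | 2022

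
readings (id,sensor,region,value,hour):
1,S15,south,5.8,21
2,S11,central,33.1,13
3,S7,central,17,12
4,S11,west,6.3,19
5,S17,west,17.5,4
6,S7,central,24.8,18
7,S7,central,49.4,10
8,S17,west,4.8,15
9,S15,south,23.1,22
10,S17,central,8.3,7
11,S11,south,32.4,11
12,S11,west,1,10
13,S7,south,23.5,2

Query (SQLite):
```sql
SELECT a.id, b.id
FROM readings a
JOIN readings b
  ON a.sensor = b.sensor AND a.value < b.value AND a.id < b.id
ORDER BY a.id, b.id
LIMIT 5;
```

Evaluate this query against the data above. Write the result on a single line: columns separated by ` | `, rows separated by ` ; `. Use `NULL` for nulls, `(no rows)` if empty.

1 | 9 ; 3 | 6 ; 3 | 7 ; 3 | 13 ; 4 | 11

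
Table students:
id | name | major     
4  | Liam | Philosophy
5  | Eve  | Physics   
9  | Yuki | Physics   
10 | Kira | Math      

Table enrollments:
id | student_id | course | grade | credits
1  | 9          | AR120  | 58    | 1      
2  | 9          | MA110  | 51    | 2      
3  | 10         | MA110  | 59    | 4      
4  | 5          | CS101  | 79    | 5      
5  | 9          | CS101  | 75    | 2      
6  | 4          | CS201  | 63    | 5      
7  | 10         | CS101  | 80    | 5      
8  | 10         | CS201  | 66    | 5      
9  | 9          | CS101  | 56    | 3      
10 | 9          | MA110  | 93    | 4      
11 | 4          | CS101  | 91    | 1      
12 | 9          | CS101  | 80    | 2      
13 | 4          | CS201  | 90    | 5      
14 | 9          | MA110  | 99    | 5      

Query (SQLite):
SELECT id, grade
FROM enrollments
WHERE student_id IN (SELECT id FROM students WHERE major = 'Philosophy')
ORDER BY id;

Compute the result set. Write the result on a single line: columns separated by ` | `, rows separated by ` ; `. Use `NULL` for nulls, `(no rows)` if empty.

Inner query: students.id where major = 'Philosophy'.
Outer: keep enrollments rows whose student_id is in that set.
Inner query → {4}

6 | 63 ; 11 | 91 ; 13 | 90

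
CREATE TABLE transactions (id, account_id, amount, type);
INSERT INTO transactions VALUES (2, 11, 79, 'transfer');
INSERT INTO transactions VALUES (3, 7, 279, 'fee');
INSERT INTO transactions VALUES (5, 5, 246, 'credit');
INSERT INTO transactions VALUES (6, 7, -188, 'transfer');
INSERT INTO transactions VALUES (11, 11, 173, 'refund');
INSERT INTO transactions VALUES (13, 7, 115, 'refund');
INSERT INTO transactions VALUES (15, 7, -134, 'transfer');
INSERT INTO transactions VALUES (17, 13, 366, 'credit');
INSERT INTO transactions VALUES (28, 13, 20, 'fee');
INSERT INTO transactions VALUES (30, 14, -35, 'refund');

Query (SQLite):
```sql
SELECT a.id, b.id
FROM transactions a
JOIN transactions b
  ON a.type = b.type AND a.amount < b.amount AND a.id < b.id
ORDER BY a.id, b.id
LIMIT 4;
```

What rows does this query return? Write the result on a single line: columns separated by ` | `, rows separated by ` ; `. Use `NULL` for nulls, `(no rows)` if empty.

Pairs (a,b) with same type, a.amount < b.amount, a.id < b.id.
type groups: credit:{5,17} fee:{3,28} refund:{11,13,30} transfer:{2,6,15}
Ordered by (a.id, b.id); first 4.

5 | 17 ; 6 | 15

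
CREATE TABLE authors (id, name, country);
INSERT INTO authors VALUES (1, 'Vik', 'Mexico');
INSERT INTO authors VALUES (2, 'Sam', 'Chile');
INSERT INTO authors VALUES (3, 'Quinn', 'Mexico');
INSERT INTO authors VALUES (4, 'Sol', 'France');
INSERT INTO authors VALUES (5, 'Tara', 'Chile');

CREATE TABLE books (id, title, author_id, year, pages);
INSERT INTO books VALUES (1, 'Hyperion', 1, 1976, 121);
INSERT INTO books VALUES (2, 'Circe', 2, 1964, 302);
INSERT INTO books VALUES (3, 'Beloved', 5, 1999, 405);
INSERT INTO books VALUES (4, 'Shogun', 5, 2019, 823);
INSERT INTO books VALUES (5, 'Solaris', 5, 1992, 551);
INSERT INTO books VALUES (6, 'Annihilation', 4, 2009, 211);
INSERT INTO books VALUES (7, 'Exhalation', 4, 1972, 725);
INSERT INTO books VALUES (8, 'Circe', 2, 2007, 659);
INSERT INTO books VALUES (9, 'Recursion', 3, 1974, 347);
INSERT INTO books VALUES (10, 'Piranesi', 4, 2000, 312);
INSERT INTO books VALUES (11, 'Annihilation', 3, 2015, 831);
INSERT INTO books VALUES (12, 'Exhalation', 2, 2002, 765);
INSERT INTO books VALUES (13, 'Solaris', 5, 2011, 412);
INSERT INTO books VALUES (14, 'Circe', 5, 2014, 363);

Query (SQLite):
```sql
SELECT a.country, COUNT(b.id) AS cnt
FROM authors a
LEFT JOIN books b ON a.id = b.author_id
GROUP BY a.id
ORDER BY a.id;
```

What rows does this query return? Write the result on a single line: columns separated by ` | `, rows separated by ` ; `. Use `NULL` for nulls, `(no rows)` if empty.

Mexico | 1 ; Chile | 3 ; Mexico | 2 ; France | 3 ; Chile | 5

LEFT JOIN keeps every authors row; unmatched ones get NULL for books columns.
Group by authors.id and compute COUNT(b.id). COUNT(col) of an all-NULL group is 0.
  1: ids {1} → COUNT(b.id)=1
  2: ids {2, 8, 12} → COUNT(b.id)=3
  3: ids {9, 11} → COUNT(b.id)=2
  4: ids {6, 7, 10} → COUNT(b.id)=3
  5: ids {3, 4, 5, 13, 14} → COUNT(b.id)=5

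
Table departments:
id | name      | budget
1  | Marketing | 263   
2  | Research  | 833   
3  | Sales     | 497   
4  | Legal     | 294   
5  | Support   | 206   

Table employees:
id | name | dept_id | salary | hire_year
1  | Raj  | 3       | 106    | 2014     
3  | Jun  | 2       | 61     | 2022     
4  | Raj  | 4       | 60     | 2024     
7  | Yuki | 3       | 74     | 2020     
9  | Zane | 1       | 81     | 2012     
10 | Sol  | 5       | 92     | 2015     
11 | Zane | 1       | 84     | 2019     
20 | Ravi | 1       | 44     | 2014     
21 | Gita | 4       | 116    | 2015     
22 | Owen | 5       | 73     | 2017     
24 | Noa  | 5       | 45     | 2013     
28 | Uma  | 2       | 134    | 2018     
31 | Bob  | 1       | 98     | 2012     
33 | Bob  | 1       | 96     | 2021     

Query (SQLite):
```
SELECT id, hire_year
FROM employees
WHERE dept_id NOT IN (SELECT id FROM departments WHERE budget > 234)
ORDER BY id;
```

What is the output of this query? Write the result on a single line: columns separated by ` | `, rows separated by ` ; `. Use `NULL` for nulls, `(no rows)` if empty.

10 | 2015 ; 22 | 2017 ; 24 | 2013

Inner query: departments.id where budget > 234.
Outer: keep employees rows whose dept_id is not in that set.
Inner query → {1, 2, 3, 4}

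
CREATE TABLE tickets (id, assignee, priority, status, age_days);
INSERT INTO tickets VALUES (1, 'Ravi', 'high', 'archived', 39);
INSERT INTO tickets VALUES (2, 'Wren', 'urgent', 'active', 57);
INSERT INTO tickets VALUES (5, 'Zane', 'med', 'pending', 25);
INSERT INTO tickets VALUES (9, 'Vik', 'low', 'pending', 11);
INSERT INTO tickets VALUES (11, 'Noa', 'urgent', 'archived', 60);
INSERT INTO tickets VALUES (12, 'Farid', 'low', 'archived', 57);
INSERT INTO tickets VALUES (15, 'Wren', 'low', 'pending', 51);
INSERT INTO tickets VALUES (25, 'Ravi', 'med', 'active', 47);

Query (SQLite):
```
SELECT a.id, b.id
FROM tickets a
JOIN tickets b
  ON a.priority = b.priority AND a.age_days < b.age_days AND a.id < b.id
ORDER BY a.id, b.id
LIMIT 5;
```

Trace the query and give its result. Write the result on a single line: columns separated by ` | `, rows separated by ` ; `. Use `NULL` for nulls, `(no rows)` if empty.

2 | 11 ; 5 | 25 ; 9 | 12 ; 9 | 15

Pairs (a,b) with same priority, a.age_days < b.age_days, a.id < b.id.
priority groups: high:{1} low:{9,12,15} med:{5,25} urgent:{2,11}
Ordered by (a.id, b.id); first 5.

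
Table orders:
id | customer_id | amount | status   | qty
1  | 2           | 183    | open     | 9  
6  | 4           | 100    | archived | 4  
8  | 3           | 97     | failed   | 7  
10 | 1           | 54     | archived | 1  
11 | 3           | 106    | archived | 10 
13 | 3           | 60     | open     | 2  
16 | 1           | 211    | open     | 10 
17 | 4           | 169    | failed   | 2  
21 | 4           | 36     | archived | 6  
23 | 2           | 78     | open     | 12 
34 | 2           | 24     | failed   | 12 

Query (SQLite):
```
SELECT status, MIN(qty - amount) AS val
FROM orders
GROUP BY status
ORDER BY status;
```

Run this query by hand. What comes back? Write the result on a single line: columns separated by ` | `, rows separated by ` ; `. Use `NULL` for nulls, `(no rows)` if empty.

For each row compute qty - amount.
Group by status; take MIN of the expression per group.
  archived: ids {6, 10, 11, 21} → MIN(qty - amount)=-96
  failed: ids {8, 17, 34} → MIN(qty - amount)=-167
  open: ids {1, 13, 16, 23} → MIN(qty - amount)=-201

archived | -96 ; failed | -167 ; open | -201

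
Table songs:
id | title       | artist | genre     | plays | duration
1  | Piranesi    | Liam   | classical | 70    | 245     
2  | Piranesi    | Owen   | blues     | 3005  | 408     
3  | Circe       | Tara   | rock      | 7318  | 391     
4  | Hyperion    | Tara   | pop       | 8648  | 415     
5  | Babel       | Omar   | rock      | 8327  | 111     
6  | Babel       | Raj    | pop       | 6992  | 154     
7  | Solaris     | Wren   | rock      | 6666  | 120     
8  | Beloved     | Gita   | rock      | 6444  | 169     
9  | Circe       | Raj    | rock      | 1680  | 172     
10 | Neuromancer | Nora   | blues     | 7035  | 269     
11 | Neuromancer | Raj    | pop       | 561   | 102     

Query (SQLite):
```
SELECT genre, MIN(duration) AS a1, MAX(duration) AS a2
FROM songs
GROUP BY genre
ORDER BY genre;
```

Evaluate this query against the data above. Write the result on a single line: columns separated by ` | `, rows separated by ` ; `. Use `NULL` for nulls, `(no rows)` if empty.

blues | 269 | 408 ; classical | 245 | 245 ; pop | 102 | 415 ; rock | 111 | 391

Group songs by genre.
Per group compute: MIN(duration), MAX(duration).
  blues: ids {2, 10} → MIN(duration)=269, MAX(duration)=408
  classical: ids {1} → MIN(duration)=245, MAX(duration)=245
  pop: ids {4, 6, 11} → MIN(duration)=102, MAX(duration)=415
  rock: ids {3, 5, 7, 8, 9} → MIN(duration)=111, MAX(duration)=391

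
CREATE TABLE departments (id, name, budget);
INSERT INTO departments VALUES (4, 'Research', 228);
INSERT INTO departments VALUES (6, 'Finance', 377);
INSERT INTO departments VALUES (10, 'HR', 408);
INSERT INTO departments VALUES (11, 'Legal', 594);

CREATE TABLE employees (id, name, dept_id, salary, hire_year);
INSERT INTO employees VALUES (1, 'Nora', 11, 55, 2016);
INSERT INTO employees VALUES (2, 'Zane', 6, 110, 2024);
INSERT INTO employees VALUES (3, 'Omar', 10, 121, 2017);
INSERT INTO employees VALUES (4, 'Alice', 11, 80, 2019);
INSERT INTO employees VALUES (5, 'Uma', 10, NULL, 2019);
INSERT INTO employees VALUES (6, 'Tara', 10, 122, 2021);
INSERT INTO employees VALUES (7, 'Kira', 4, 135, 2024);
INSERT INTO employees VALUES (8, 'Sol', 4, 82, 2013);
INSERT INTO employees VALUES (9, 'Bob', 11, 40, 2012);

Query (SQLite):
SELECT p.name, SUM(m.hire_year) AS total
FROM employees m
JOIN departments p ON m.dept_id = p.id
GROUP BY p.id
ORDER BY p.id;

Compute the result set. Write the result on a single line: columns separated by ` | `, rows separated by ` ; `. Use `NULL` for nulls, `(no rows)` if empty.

Join each employees row to its departments via dept_id.
Group joined rows by departments.id; compute SUM(m.hire_year) per group.
  4: ids {7, 8} → SUM(m.hire_year)=4037
  6: ids {2} → SUM(m.hire_year)=2024
  10: ids {3, 5, 6} → SUM(m.hire_year)=6057
  11: ids {1, 4, 9} → SUM(m.hire_year)=6047

Research | 4037 ; Finance | 2024 ; HR | 6057 ; Legal | 6047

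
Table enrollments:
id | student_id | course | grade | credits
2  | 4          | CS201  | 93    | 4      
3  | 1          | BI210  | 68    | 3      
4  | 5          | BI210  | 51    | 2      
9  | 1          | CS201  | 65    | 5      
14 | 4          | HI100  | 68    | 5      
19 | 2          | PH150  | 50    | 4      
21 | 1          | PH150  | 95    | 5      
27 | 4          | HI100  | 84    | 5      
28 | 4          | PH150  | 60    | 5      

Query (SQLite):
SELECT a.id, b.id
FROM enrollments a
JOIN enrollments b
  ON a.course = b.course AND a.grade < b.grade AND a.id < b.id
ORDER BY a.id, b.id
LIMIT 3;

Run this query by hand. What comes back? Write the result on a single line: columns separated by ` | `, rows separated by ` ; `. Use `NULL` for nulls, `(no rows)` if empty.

Pairs (a,b) with same course, a.grade < b.grade, a.id < b.id.
course groups: BI210:{3,4} CS201:{2,9} HI100:{14,27} PH150:{19,21,28}
Ordered by (a.id, b.id); first 3.

14 | 27 ; 19 | 21 ; 19 | 28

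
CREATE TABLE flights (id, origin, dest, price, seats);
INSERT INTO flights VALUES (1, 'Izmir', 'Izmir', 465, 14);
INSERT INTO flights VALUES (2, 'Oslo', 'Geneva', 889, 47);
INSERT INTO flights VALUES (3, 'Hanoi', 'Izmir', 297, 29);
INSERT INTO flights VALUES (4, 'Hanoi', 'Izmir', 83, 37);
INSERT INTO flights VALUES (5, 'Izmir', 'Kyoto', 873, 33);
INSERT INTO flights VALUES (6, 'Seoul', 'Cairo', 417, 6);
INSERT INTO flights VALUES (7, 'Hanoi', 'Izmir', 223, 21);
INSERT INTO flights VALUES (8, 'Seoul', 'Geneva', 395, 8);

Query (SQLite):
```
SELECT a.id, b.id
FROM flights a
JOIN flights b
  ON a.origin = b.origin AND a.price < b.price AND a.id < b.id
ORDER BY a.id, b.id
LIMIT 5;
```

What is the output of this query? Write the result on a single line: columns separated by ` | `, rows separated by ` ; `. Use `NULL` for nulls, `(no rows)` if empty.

1 | 5 ; 4 | 7

Pairs (a,b) with same origin, a.price < b.price, a.id < b.id.
origin groups: Hanoi:{3,4,7} Izmir:{1,5} Oslo:{2} Seoul:{6,8}
Ordered by (a.id, b.id); first 5.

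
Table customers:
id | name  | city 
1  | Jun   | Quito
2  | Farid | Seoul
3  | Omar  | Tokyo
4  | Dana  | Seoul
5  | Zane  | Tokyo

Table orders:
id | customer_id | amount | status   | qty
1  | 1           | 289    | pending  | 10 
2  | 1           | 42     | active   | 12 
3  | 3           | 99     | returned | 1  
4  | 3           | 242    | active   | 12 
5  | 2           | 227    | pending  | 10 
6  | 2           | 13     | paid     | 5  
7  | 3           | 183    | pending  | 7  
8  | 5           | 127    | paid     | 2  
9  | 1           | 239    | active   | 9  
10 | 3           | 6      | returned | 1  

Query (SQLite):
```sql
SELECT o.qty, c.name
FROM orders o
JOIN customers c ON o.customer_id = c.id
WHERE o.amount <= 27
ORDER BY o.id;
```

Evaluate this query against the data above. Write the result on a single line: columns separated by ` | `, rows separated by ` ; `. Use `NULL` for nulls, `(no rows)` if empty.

Each orders row matches the customers row where customer_id = customers.id.
Then keep rows with o.amount <= 27.

5 | Farid ; 1 | Omar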